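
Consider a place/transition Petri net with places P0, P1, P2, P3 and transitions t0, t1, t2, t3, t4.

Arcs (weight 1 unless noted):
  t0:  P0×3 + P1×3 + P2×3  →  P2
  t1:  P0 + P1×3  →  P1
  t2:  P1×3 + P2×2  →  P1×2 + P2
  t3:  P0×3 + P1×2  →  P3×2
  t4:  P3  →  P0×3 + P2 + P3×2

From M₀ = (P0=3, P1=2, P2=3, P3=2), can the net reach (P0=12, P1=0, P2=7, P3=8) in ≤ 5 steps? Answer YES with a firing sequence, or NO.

YES — reachable via ⟨t3, t4, t4, t4, t4⟩ (5 firings)

step 1: fire t3:  (P0=3, P1=2, P2=3, P3=2) → (P0=0, P1=0, P2=3, P3=4)
step 2: fire t4:  (P0=0, P1=0, P2=3, P3=4) → (P0=3, P1=0, P2=4, P3=5)
step 3: fire t4:  (P0=3, P1=0, P2=4, P3=5) → (P0=6, P1=0, P2=5, P3=6)
step 4: fire t4:  (P0=6, P1=0, P2=5, P3=6) → (P0=9, P1=0, P2=6, P3=7)
step 5: fire t4:  (P0=9, P1=0, P2=6, P3=7) → (P0=12, P1=0, P2=7, P3=8)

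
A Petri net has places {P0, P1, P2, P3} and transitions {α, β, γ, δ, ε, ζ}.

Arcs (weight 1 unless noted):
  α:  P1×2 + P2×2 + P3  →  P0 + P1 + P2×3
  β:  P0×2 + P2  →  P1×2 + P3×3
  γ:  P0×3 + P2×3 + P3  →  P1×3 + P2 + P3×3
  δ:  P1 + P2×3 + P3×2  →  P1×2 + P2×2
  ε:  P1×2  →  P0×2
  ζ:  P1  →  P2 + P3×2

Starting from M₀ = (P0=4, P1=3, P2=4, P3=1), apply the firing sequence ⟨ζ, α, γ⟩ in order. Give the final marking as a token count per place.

step 1: fire ζ:  (P0=4, P1=3, P2=4, P3=1) → (P0=4, P1=2, P2=5, P3=3)
step 2: fire α:  (P0=4, P1=2, P2=5, P3=3) → (P0=5, P1=1, P2=6, P3=2)
step 3: fire γ:  (P0=5, P1=1, P2=6, P3=2) → (P0=2, P1=4, P2=4, P3=4)

(P0=2, P1=4, P2=4, P3=4)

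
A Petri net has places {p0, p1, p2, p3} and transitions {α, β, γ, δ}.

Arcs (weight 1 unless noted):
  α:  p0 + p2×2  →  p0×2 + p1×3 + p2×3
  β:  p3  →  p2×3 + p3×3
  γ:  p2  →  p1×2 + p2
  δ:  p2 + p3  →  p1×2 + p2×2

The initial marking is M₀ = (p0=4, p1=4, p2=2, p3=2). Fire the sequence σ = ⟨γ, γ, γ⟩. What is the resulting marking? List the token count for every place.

(p0=4, p1=10, p2=2, p3=2)

step 1: fire γ:  (p0=4, p1=4, p2=2, p3=2) → (p0=4, p1=6, p2=2, p3=2)
step 2: fire γ:  (p0=4, p1=6, p2=2, p3=2) → (p0=4, p1=8, p2=2, p3=2)
step 3: fire γ:  (p0=4, p1=8, p2=2, p3=2) → (p0=4, p1=10, p2=2, p3=2)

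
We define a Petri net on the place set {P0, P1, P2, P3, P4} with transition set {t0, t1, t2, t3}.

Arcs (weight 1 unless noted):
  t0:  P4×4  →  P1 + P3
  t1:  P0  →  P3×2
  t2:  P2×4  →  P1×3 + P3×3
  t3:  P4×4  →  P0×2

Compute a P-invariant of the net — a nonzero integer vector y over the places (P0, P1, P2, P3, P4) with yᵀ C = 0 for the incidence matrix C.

y = (P0:2, P1:3, P2:3, P3:1, P4:1)

Incidence matrix C (rows=places, cols=transitions):
       t0   t1   t2   t3
   P0   0   -1    0    2
   P1   1    0    3    0
   P2   0    0   -4    0
   P3   1    2    3    0
   P4  -4    0    0   -4

Candidate y = [2, 3, 3, 1, 1]; check y·C column-wise:
  col t0: 2·0 + 3·1 + 3·0 + 1·1 + 1·-4 = 0
  col t1: 2·-1 + 3·0 + 3·0 + 1·2 + 1·0 = 0
  col t2: 2·0 + 3·3 + 3·-4 + 1·3 + 1·0 = 0
  col t3: 2·2 + 3·0 + 3·0 + 1·0 + 1·-4 = 0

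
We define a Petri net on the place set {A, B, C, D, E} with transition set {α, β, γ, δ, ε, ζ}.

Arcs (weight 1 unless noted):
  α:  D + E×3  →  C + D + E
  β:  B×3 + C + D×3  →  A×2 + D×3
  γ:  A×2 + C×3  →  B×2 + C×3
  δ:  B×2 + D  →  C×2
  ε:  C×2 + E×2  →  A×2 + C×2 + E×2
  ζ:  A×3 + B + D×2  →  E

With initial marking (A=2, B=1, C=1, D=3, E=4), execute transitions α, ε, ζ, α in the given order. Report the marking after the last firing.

(A=1, B=0, C=3, D=1, E=1)

step 1: fire α:  (A=2, B=1, C=1, D=3, E=4) → (A=2, B=1, C=2, D=3, E=2)
step 2: fire ε:  (A=2, B=1, C=2, D=3, E=2) → (A=4, B=1, C=2, D=3, E=2)
step 3: fire ζ:  (A=4, B=1, C=2, D=3, E=2) → (A=1, B=0, C=2, D=1, E=3)
step 4: fire α:  (A=1, B=0, C=2, D=1, E=3) → (A=1, B=0, C=3, D=1, E=1)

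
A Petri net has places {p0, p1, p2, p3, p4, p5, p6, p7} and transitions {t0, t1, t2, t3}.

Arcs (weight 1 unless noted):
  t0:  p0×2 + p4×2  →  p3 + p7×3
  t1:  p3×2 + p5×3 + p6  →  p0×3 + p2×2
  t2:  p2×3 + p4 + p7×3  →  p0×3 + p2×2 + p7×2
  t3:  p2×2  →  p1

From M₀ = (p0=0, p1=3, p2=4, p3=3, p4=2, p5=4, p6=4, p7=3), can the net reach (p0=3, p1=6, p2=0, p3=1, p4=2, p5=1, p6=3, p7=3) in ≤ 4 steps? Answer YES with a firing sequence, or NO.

step 1: fire t1:  (p0=0, p1=3, p2=4, p3=3, p4=2, p5=4, p6=4, p7=3) → (p0=3, p1=3, p2=6, p3=1, p4=2, p5=1, p6=3, p7=3)
step 2: fire t3:  (p0=3, p1=3, p2=6, p3=1, p4=2, p5=1, p6=3, p7=3) → (p0=3, p1=4, p2=4, p3=1, p4=2, p5=1, p6=3, p7=3)
step 3: fire t3:  (p0=3, p1=4, p2=4, p3=1, p4=2, p5=1, p6=3, p7=3) → (p0=3, p1=5, p2=2, p3=1, p4=2, p5=1, p6=3, p7=3)
step 4: fire t3:  (p0=3, p1=5, p2=2, p3=1, p4=2, p5=1, p6=3, p7=3) → (p0=3, p1=6, p2=0, p3=1, p4=2, p5=1, p6=3, p7=3)

YES — reachable via ⟨t1, t3, t3, t3⟩ (4 firings)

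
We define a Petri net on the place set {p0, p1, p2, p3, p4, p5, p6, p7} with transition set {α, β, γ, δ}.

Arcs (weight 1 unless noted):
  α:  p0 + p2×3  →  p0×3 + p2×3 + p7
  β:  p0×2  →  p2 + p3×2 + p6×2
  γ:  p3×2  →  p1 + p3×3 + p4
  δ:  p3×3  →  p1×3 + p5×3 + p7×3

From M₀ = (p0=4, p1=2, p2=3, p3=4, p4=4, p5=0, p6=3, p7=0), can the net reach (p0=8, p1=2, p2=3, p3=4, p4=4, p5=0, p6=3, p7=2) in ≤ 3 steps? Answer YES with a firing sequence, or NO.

YES — reachable via ⟨α, α⟩ (2 firings)

step 1: fire α:  (p0=4, p1=2, p2=3, p3=4, p4=4, p5=0, p6=3, p7=0) → (p0=6, p1=2, p2=3, p3=4, p4=4, p5=0, p6=3, p7=1)
step 2: fire α:  (p0=6, p1=2, p2=3, p3=4, p4=4, p5=0, p6=3, p7=1) → (p0=8, p1=2, p2=3, p3=4, p4=4, p5=0, p6=3, p7=2)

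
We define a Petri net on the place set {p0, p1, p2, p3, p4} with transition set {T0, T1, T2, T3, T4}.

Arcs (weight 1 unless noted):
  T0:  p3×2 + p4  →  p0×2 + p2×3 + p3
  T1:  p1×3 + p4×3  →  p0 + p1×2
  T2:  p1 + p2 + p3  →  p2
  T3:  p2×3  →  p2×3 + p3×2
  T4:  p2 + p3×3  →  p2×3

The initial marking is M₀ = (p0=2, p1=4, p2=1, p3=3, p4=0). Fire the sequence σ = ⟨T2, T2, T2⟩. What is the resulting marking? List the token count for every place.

(p0=2, p1=1, p2=1, p3=0, p4=0)

step 1: fire T2:  (p0=2, p1=4, p2=1, p3=3, p4=0) → (p0=2, p1=3, p2=1, p3=2, p4=0)
step 2: fire T2:  (p0=2, p1=3, p2=1, p3=2, p4=0) → (p0=2, p1=2, p2=1, p3=1, p4=0)
step 3: fire T2:  (p0=2, p1=2, p2=1, p3=1, p4=0) → (p0=2, p1=1, p2=1, p3=0, p4=0)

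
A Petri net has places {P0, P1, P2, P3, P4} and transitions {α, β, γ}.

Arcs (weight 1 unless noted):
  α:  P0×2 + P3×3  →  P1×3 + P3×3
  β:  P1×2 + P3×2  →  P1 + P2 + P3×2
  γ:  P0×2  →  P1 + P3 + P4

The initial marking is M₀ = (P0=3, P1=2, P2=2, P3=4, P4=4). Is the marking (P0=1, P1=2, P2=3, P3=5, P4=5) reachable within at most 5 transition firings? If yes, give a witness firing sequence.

YES — reachable via ⟨β, γ⟩ (2 firings)

step 1: fire β:  (P0=3, P1=2, P2=2, P3=4, P4=4) → (P0=3, P1=1, P2=3, P3=4, P4=4)
step 2: fire γ:  (P0=3, P1=1, P2=3, P3=4, P4=4) → (P0=1, P1=2, P2=3, P3=5, P4=5)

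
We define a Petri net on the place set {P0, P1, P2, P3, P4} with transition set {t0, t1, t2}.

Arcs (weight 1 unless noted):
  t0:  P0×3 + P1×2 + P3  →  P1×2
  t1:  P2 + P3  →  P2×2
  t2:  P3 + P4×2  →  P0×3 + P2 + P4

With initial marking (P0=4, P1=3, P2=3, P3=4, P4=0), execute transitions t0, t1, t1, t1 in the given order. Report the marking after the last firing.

step 1: fire t0:  (P0=4, P1=3, P2=3, P3=4, P4=0) → (P0=1, P1=3, P2=3, P3=3, P4=0)
step 2: fire t1:  (P0=1, P1=3, P2=3, P3=3, P4=0) → (P0=1, P1=3, P2=4, P3=2, P4=0)
step 3: fire t1:  (P0=1, P1=3, P2=4, P3=2, P4=0) → (P0=1, P1=3, P2=5, P3=1, P4=0)
step 4: fire t1:  (P0=1, P1=3, P2=5, P3=1, P4=0) → (P0=1, P1=3, P2=6, P3=0, P4=0)

(P0=1, P1=3, P2=6, P3=0, P4=0)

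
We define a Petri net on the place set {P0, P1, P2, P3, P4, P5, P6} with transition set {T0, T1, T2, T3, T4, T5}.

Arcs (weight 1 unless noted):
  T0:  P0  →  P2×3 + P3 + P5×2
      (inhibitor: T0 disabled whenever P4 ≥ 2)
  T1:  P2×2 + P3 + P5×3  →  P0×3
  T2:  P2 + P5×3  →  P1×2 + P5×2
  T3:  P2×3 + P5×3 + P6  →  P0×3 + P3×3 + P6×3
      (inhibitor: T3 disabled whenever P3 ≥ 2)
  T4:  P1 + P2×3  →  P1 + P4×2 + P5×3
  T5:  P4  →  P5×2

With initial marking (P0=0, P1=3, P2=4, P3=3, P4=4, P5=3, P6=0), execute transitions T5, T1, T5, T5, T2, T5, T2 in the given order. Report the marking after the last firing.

(P0=3, P1=7, P2=0, P3=2, P4=0, P5=6, P6=0)

step 1: fire T5:  (P0=0, P1=3, P2=4, P3=3, P4=4, P5=3, P6=0) → (P0=0, P1=3, P2=4, P3=3, P4=3, P5=5, P6=0)
step 2: fire T1:  (P0=0, P1=3, P2=4, P3=3, P4=3, P5=5, P6=0) → (P0=3, P1=3, P2=2, P3=2, P4=3, P5=2, P6=0)
step 3: fire T5:  (P0=3, P1=3, P2=2, P3=2, P4=3, P5=2, P6=0) → (P0=3, P1=3, P2=2, P3=2, P4=2, P5=4, P6=0)
step 4: fire T5:  (P0=3, P1=3, P2=2, P3=2, P4=2, P5=4, P6=0) → (P0=3, P1=3, P2=2, P3=2, P4=1, P5=6, P6=0)
step 5: fire T2:  (P0=3, P1=3, P2=2, P3=2, P4=1, P5=6, P6=0) → (P0=3, P1=5, P2=1, P3=2, P4=1, P5=5, P6=0)
step 6: fire T5:  (P0=3, P1=5, P2=1, P3=2, P4=1, P5=5, P6=0) → (P0=3, P1=5, P2=1, P3=2, P4=0, P5=7, P6=0)
step 7: fire T2:  (P0=3, P1=5, P2=1, P3=2, P4=0, P5=7, P6=0) → (P0=3, P1=7, P2=0, P3=2, P4=0, P5=6, P6=0)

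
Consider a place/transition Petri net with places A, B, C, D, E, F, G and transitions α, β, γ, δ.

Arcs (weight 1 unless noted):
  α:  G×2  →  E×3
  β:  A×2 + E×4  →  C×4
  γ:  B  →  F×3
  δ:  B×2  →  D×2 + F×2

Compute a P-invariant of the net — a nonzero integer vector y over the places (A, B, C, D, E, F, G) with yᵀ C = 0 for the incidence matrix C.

Incidence matrix C (rows=places, cols=transitions):
        α    β    γ    δ
    A   0   -2    0    0
    B   0    0   -1   -2
    C   0    4    0    0
    D   0    0    0    2
    E   3   -4    0    0
    F   0    0    3    2
    G  -2    0    0    0

Candidate y = [2, 0, 1, 0, 0, 0, 0]; check y·C column-wise:
  col α: 2·0 + 1·0 + 0·3 + 0·-2 = 0
  col β: 2·-2 + 1·4 + 0·-4 = 0
  col γ: 2·0 + 0·-1 + 1·0 + 0·3 = 0
  col δ: 2·0 + 0·-2 + 1·0 + 0·2 + 0·2 = 0

y = (A:2, B:0, C:1, D:0, E:0, F:0, G:0)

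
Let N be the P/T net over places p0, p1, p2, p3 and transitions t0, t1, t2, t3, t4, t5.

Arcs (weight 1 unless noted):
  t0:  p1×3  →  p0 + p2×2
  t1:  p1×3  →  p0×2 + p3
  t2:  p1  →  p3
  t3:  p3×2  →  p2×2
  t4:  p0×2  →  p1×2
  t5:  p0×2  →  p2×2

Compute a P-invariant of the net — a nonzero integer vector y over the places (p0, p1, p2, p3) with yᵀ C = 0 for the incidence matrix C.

y = (p0:1, p1:1, p2:1, p3:1)

Incidence matrix C (rows=places, cols=transitions):
       t0   t1   t2   t3   t4   t5
   p0   1    2    0    0   -2   -2
   p1  -3   -3   -1    0    2    0
   p2   2    0    0    2    0    2
   p3   0    1    1   -2    0    0

Candidate y = [1, 1, 1, 1]; check y·C column-wise:
  col t0: 1·1 + 1·-3 + 1·2 + 1·0 = 0
  col t1: 1·2 + 1·-3 + 1·0 + 1·1 = 0
  col t2: 1·0 + 1·-1 + 1·0 + 1·1 = 0
  col t3: 1·0 + 1·0 + 1·2 + 1·-2 = 0
  col t4: 1·-2 + 1·2 + 1·0 + 1·0 = 0
  col t5: 1·-2 + 1·0 + 1·2 + 1·0 = 0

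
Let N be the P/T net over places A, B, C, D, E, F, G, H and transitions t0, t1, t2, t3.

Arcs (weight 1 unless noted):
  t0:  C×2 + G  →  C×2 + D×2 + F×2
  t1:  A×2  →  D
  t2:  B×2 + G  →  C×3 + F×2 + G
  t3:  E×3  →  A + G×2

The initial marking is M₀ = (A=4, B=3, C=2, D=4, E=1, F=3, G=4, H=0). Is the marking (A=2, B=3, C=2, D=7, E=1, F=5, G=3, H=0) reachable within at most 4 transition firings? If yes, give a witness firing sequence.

YES — reachable via ⟨t0, t1⟩ (2 firings)

step 1: fire t0:  (A=4, B=3, C=2, D=4, E=1, F=3, G=4, H=0) → (A=4, B=3, C=2, D=6, E=1, F=5, G=3, H=0)
step 2: fire t1:  (A=4, B=3, C=2, D=6, E=1, F=5, G=3, H=0) → (A=2, B=3, C=2, D=7, E=1, F=5, G=3, H=0)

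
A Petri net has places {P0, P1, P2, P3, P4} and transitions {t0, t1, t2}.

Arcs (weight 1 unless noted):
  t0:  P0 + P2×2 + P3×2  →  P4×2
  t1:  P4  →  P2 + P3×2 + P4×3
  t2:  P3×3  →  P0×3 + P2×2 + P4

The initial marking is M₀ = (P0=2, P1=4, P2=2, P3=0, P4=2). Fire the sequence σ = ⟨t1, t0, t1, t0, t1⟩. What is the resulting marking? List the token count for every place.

(P0=0, P1=4, P2=1, P3=2, P4=12)

step 1: fire t1:  (P0=2, P1=4, P2=2, P3=0, P4=2) → (P0=2, P1=4, P2=3, P3=2, P4=4)
step 2: fire t0:  (P0=2, P1=4, P2=3, P3=2, P4=4) → (P0=1, P1=4, P2=1, P3=0, P4=6)
step 3: fire t1:  (P0=1, P1=4, P2=1, P3=0, P4=6) → (P0=1, P1=4, P2=2, P3=2, P4=8)
step 4: fire t0:  (P0=1, P1=4, P2=2, P3=2, P4=8) → (P0=0, P1=4, P2=0, P3=0, P4=10)
step 5: fire t1:  (P0=0, P1=4, P2=0, P3=0, P4=10) → (P0=0, P1=4, P2=1, P3=2, P4=12)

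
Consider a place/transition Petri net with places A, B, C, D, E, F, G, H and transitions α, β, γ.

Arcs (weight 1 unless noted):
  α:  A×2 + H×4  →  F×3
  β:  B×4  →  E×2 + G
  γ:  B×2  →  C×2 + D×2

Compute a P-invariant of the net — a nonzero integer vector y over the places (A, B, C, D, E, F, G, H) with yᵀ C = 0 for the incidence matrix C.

Incidence matrix C (rows=places, cols=transitions):
        α    β    γ
    A  -2    0    0
    B   0   -4   -2
    C   0    0    2
    D   0    0    2
    E   0    2    0
    F   3    0    0
    G   0    1    0
    H  -4    0    0

Candidate y = [0, 0, 1, -1, 0, 0, 0, 0]; check y·C column-wise:
  col α: 0·-2 + 1·0 + -1·0 + 0·3 + 0·-4 = 0
  col β: 0·-4 + 1·0 + -1·0 + 0·2 + 0·1 = 0
  col γ: 0·-2 + 1·2 + -1·2 = 0

y = (A:0, B:0, C:1, D:-1, E:0, F:0, G:0, H:0)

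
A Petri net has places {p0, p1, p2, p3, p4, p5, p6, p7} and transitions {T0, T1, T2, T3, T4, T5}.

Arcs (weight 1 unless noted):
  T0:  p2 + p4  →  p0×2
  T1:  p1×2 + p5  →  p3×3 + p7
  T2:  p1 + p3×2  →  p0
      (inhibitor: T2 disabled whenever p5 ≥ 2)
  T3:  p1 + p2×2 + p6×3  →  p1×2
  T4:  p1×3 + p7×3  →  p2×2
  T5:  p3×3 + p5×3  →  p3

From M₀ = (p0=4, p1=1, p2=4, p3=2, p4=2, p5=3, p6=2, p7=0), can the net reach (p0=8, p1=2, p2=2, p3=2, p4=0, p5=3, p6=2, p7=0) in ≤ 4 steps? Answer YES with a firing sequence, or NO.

depth 0: 1 marking
depth 1: 2 markings reached so far
depth 2: 3 markings reached so far
depth 3: 3 markings reached so far
(frontier empty at depth 3; search complete)
target is not among the 3 markings reachable within 4 steps

NO — not reachable within 4 firings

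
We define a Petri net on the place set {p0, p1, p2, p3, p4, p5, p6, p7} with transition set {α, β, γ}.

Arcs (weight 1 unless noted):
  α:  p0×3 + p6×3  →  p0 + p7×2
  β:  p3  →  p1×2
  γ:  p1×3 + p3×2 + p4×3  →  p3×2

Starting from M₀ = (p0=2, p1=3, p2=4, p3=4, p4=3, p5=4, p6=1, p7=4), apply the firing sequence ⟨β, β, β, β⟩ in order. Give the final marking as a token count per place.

step 1: fire β:  (p0=2, p1=3, p2=4, p3=4, p4=3, p5=4, p6=1, p7=4) → (p0=2, p1=5, p2=4, p3=3, p4=3, p5=4, p6=1, p7=4)
step 2: fire β:  (p0=2, p1=5, p2=4, p3=3, p4=3, p5=4, p6=1, p7=4) → (p0=2, p1=7, p2=4, p3=2, p4=3, p5=4, p6=1, p7=4)
step 3: fire β:  (p0=2, p1=7, p2=4, p3=2, p4=3, p5=4, p6=1, p7=4) → (p0=2, p1=9, p2=4, p3=1, p4=3, p5=4, p6=1, p7=4)
step 4: fire β:  (p0=2, p1=9, p2=4, p3=1, p4=3, p5=4, p6=1, p7=4) → (p0=2, p1=11, p2=4, p3=0, p4=3, p5=4, p6=1, p7=4)

(p0=2, p1=11, p2=4, p3=0, p4=3, p5=4, p6=1, p7=4)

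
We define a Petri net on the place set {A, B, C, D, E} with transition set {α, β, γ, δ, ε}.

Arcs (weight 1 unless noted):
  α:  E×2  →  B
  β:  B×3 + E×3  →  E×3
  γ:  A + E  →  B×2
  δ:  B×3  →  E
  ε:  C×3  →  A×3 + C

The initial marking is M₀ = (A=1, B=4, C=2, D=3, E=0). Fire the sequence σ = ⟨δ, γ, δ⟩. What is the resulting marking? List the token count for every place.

step 1: fire δ:  (A=1, B=4, C=2, D=3, E=0) → (A=1, B=1, C=2, D=3, E=1)
step 2: fire γ:  (A=1, B=1, C=2, D=3, E=1) → (A=0, B=3, C=2, D=3, E=0)
step 3: fire δ:  (A=0, B=3, C=2, D=3, E=0) → (A=0, B=0, C=2, D=3, E=1)

(A=0, B=0, C=2, D=3, E=1)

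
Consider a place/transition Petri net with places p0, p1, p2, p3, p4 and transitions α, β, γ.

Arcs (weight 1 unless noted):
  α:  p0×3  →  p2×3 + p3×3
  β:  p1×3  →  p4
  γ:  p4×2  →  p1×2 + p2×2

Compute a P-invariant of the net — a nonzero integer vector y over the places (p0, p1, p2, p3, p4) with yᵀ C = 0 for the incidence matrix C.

y = (p0:1, p1:0, p2:0, p3:1, p4:0)

Incidence matrix C (rows=places, cols=transitions):
        α    β    γ
   p0  -3    0    0
   p1   0   -3    2
   p2   3    0    2
   p3   3    0    0
   p4   0    1   -2

Candidate y = [1, 0, 0, 1, 0]; check y·C column-wise:
  col α: 1·-3 + 0·3 + 1·3 = 0
  col β: 1·0 + 0·-3 + 1·0 + 0·1 = 0
  col γ: 1·0 + 0·2 + 0·2 + 1·0 + 0·-2 = 0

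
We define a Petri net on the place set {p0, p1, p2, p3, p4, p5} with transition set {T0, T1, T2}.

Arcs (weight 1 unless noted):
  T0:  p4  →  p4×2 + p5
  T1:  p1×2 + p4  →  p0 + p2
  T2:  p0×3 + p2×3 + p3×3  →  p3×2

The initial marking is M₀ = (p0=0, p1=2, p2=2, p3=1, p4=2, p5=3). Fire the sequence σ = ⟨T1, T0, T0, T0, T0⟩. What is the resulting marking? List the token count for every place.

step 1: fire T1:  (p0=0, p1=2, p2=2, p3=1, p4=2, p5=3) → (p0=1, p1=0, p2=3, p3=1, p4=1, p5=3)
step 2: fire T0:  (p0=1, p1=0, p2=3, p3=1, p4=1, p5=3) → (p0=1, p1=0, p2=3, p3=1, p4=2, p5=4)
step 3: fire T0:  (p0=1, p1=0, p2=3, p3=1, p4=2, p5=4) → (p0=1, p1=0, p2=3, p3=1, p4=3, p5=5)
step 4: fire T0:  (p0=1, p1=0, p2=3, p3=1, p4=3, p5=5) → (p0=1, p1=0, p2=3, p3=1, p4=4, p5=6)
step 5: fire T0:  (p0=1, p1=0, p2=3, p3=1, p4=4, p5=6) → (p0=1, p1=0, p2=3, p3=1, p4=5, p5=7)

(p0=1, p1=0, p2=3, p3=1, p4=5, p5=7)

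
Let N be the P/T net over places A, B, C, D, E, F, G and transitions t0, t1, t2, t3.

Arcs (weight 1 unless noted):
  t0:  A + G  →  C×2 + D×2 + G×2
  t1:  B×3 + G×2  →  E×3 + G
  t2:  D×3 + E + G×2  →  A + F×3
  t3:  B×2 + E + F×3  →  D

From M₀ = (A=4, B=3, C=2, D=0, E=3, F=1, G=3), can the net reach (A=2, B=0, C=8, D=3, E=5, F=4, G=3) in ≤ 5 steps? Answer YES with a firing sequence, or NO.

YES — reachable via ⟨t0, t0, t0, t1, t2⟩ (5 firings)

step 1: fire t0:  (A=4, B=3, C=2, D=0, E=3, F=1, G=3) → (A=3, B=3, C=4, D=2, E=3, F=1, G=4)
step 2: fire t0:  (A=3, B=3, C=4, D=2, E=3, F=1, G=4) → (A=2, B=3, C=6, D=4, E=3, F=1, G=5)
step 3: fire t0:  (A=2, B=3, C=6, D=4, E=3, F=1, G=5) → (A=1, B=3, C=8, D=6, E=3, F=1, G=6)
step 4: fire t1:  (A=1, B=3, C=8, D=6, E=3, F=1, G=6) → (A=1, B=0, C=8, D=6, E=6, F=1, G=5)
step 5: fire t2:  (A=1, B=0, C=8, D=6, E=6, F=1, G=5) → (A=2, B=0, C=8, D=3, E=5, F=4, G=3)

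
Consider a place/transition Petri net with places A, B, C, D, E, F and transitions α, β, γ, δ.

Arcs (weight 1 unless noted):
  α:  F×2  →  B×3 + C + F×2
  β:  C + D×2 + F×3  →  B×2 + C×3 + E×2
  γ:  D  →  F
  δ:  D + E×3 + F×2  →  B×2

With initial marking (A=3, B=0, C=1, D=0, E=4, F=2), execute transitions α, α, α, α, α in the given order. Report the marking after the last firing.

(A=3, B=15, C=6, D=0, E=4, F=2)

step 1: fire α:  (A=3, B=0, C=1, D=0, E=4, F=2) → (A=3, B=3, C=2, D=0, E=4, F=2)
step 2: fire α:  (A=3, B=3, C=2, D=0, E=4, F=2) → (A=3, B=6, C=3, D=0, E=4, F=2)
step 3: fire α:  (A=3, B=6, C=3, D=0, E=4, F=2) → (A=3, B=9, C=4, D=0, E=4, F=2)
step 4: fire α:  (A=3, B=9, C=4, D=0, E=4, F=2) → (A=3, B=12, C=5, D=0, E=4, F=2)
step 5: fire α:  (A=3, B=12, C=5, D=0, E=4, F=2) → (A=3, B=15, C=6, D=0, E=4, F=2)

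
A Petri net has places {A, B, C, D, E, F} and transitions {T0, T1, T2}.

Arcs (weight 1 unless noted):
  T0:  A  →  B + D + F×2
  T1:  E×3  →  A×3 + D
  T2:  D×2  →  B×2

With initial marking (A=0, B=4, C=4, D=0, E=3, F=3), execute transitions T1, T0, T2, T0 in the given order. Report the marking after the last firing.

step 1: fire T1:  (A=0, B=4, C=4, D=0, E=3, F=3) → (A=3, B=4, C=4, D=1, E=0, F=3)
step 2: fire T0:  (A=3, B=4, C=4, D=1, E=0, F=3) → (A=2, B=5, C=4, D=2, E=0, F=5)
step 3: fire T2:  (A=2, B=5, C=4, D=2, E=0, F=5) → (A=2, B=7, C=4, D=0, E=0, F=5)
step 4: fire T0:  (A=2, B=7, C=4, D=0, E=0, F=5) → (A=1, B=8, C=4, D=1, E=0, F=7)

(A=1, B=8, C=4, D=1, E=0, F=7)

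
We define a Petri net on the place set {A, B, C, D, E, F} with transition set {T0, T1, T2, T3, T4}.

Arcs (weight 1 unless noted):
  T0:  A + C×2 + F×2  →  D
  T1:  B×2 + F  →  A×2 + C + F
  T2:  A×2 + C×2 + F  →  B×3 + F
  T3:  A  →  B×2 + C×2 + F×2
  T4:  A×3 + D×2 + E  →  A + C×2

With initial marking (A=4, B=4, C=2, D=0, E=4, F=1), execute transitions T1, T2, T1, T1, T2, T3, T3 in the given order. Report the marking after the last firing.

step 1: fire T1:  (A=4, B=4, C=2, D=0, E=4, F=1) → (A=6, B=2, C=3, D=0, E=4, F=1)
step 2: fire T2:  (A=6, B=2, C=3, D=0, E=4, F=1) → (A=4, B=5, C=1, D=0, E=4, F=1)
step 3: fire T1:  (A=4, B=5, C=1, D=0, E=4, F=1) → (A=6, B=3, C=2, D=0, E=4, F=1)
step 4: fire T1:  (A=6, B=3, C=2, D=0, E=4, F=1) → (A=8, B=1, C=3, D=0, E=4, F=1)
step 5: fire T2:  (A=8, B=1, C=3, D=0, E=4, F=1) → (A=6, B=4, C=1, D=0, E=4, F=1)
step 6: fire T3:  (A=6, B=4, C=1, D=0, E=4, F=1) → (A=5, B=6, C=3, D=0, E=4, F=3)
step 7: fire T3:  (A=5, B=6, C=3, D=0, E=4, F=3) → (A=4, B=8, C=5, D=0, E=4, F=5)

(A=4, B=8, C=5, D=0, E=4, F=5)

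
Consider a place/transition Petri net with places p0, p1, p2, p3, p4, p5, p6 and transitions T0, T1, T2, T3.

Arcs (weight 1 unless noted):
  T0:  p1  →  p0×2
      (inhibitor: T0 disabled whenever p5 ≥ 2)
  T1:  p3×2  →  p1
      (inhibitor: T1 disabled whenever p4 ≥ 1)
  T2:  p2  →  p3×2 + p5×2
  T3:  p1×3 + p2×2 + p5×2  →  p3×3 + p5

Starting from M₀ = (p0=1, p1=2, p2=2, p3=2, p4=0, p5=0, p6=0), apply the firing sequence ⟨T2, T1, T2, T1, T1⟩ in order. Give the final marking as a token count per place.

step 1: fire T2:  (p0=1, p1=2, p2=2, p3=2, p4=0, p5=0, p6=0) → (p0=1, p1=2, p2=1, p3=4, p4=0, p5=2, p6=0)
step 2: fire T1:  (p0=1, p1=2, p2=1, p3=4, p4=0, p5=2, p6=0) → (p0=1, p1=3, p2=1, p3=2, p4=0, p5=2, p6=0)
step 3: fire T2:  (p0=1, p1=3, p2=1, p3=2, p4=0, p5=2, p6=0) → (p0=1, p1=3, p2=0, p3=4, p4=0, p5=4, p6=0)
step 4: fire T1:  (p0=1, p1=3, p2=0, p3=4, p4=0, p5=4, p6=0) → (p0=1, p1=4, p2=0, p3=2, p4=0, p5=4, p6=0)
step 5: fire T1:  (p0=1, p1=4, p2=0, p3=2, p4=0, p5=4, p6=0) → (p0=1, p1=5, p2=0, p3=0, p4=0, p5=4, p6=0)

(p0=1, p1=5, p2=0, p3=0, p4=0, p5=4, p6=0)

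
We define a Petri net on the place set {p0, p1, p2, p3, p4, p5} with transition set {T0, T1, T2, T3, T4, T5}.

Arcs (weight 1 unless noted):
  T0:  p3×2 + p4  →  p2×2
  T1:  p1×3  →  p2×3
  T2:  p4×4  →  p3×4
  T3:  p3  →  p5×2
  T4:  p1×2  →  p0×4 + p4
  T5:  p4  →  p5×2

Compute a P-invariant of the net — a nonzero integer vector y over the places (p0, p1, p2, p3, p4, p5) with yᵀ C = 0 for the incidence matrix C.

y = (p0:1, p1:3, p2:3, p3:2, p4:2, p5:1)

Incidence matrix C (rows=places, cols=transitions):
       T0   T1   T2   T3   T4   T5
   p0   0    0    0    0    4    0
   p1   0   -3    0    0   -2    0
   p2   2    3    0    0    0    0
   p3  -2    0    4   -1    0    0
   p4  -1    0   -4    0    1   -1
   p5   0    0    0    2    0    2

Candidate y = [1, 3, 3, 2, 2, 1]; check y·C column-wise:
  col T0: 1·0 + 3·0 + 3·2 + 2·-2 + 2·-1 + 1·0 = 0
  col T1: 1·0 + 3·-3 + 3·3 + 2·0 + 2·0 + 1·0 = 0
  col T2: 1·0 + 3·0 + 3·0 + 2·4 + 2·-4 + 1·0 = 0
  col T3: 1·0 + 3·0 + 3·0 + 2·-1 + 2·0 + 1·2 = 0
  col T4: 1·4 + 3·-2 + 3·0 + 2·0 + 2·1 + 1·0 = 0
  col T5: 1·0 + 3·0 + 3·0 + 2·0 + 2·-1 + 1·2 = 0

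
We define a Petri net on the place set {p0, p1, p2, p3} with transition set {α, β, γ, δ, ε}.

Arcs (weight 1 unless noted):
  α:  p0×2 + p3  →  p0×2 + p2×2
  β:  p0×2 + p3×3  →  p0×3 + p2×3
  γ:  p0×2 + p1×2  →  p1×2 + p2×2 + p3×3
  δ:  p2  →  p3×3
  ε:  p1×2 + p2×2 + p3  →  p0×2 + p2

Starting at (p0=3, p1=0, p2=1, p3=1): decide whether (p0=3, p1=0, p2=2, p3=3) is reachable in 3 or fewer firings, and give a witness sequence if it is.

step 1: fire α:  (p0=3, p1=0, p2=1, p3=1) → (p0=3, p1=0, p2=3, p3=0)
step 2: fire δ:  (p0=3, p1=0, p2=3, p3=0) → (p0=3, p1=0, p2=2, p3=3)

YES — reachable via ⟨α, δ⟩ (2 firings)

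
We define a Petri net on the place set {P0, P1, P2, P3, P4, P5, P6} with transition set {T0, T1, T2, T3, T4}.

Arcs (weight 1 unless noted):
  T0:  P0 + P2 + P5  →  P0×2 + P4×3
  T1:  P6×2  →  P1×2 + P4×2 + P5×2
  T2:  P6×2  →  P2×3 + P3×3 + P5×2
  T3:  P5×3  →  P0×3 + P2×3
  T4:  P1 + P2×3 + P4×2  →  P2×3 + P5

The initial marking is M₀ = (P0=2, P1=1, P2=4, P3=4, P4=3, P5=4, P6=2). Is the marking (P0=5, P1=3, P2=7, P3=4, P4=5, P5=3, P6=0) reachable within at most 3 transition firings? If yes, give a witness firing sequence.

YES — reachable via ⟨T1, T3⟩ (2 firings)

step 1: fire T1:  (P0=2, P1=1, P2=4, P3=4, P4=3, P5=4, P6=2) → (P0=2, P1=3, P2=4, P3=4, P4=5, P5=6, P6=0)
step 2: fire T3:  (P0=2, P1=3, P2=4, P3=4, P4=5, P5=6, P6=0) → (P0=5, P1=3, P2=7, P3=4, P4=5, P5=3, P6=0)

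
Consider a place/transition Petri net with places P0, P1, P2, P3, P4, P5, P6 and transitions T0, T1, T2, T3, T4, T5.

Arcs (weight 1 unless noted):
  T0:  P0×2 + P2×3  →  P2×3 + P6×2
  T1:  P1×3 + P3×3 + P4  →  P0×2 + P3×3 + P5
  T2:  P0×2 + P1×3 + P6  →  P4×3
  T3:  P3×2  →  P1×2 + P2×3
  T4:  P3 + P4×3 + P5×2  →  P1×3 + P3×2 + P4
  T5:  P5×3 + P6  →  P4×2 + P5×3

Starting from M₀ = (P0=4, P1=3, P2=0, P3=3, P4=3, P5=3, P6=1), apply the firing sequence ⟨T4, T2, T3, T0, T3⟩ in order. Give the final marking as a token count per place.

step 1: fire T4:  (P0=4, P1=3, P2=0, P3=3, P4=3, P5=3, P6=1) → (P0=4, P1=6, P2=0, P3=4, P4=1, P5=1, P6=1)
step 2: fire T2:  (P0=4, P1=6, P2=0, P3=4, P4=1, P5=1, P6=1) → (P0=2, P1=3, P2=0, P3=4, P4=4, P5=1, P6=0)
step 3: fire T3:  (P0=2, P1=3, P2=0, P3=4, P4=4, P5=1, P6=0) → (P0=2, P1=5, P2=3, P3=2, P4=4, P5=1, P6=0)
step 4: fire T0:  (P0=2, P1=5, P2=3, P3=2, P4=4, P5=1, P6=0) → (P0=0, P1=5, P2=3, P3=2, P4=4, P5=1, P6=2)
step 5: fire T3:  (P0=0, P1=5, P2=3, P3=2, P4=4, P5=1, P6=2) → (P0=0, P1=7, P2=6, P3=0, P4=4, P5=1, P6=2)

(P0=0, P1=7, P2=6, P3=0, P4=4, P5=1, P6=2)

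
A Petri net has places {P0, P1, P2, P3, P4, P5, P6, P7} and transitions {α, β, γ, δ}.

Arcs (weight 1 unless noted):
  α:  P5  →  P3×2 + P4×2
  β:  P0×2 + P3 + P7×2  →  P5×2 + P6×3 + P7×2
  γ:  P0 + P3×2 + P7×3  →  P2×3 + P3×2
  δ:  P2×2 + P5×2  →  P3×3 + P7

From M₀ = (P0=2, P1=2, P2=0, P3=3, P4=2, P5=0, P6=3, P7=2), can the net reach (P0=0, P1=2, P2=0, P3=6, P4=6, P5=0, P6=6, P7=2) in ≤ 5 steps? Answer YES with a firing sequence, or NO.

step 1: fire β:  (P0=2, P1=2, P2=0, P3=3, P4=2, P5=0, P6=3, P7=2) → (P0=0, P1=2, P2=0, P3=2, P4=2, P5=2, P6=6, P7=2)
step 2: fire α:  (P0=0, P1=2, P2=0, P3=2, P4=2, P5=2, P6=6, P7=2) → (P0=0, P1=2, P2=0, P3=4, P4=4, P5=1, P6=6, P7=2)
step 3: fire α:  (P0=0, P1=2, P2=0, P3=4, P4=4, P5=1, P6=6, P7=2) → (P0=0, P1=2, P2=0, P3=6, P4=6, P5=0, P6=6, P7=2)

YES — reachable via ⟨β, α, α⟩ (3 firings)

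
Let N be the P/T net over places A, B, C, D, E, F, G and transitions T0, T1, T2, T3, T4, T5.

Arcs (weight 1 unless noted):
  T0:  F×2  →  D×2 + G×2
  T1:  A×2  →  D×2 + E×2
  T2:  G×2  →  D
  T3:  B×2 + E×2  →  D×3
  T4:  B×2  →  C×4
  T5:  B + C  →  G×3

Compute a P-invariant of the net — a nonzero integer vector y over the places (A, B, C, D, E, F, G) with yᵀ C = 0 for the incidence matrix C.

y = (A:3, B:2, C:1, D:2, E:1, F:3, G:1)

Incidence matrix C (rows=places, cols=transitions):
       T0   T1   T2   T3   T4   T5
    A   0   -2    0    0    0    0
    B   0    0    0   -2   -2   -1
    C   0    0    0    0    4   -1
    D   2    2    1    3    0    0
    E   0    2    0   -2    0    0
    F  -2    0    0    0    0    0
    G   2    0   -2    0    0    3

Candidate y = [3, 2, 1, 2, 1, 3, 1]; check y·C column-wise:
  col T0: 3·0 + 2·0 + 1·0 + 2·2 + 1·0 + 3·-2 + 1·2 = 0
  col T1: 3·-2 + 2·0 + 1·0 + 2·2 + 1·2 + 3·0 + 1·0 = 0
  col T2: 3·0 + 2·0 + 1·0 + 2·1 + 1·0 + 3·0 + 1·-2 = 0
  col T3: 3·0 + 2·-2 + 1·0 + 2·3 + 1·-2 + 3·0 + 1·0 = 0
  col T4: 3·0 + 2·-2 + 1·4 + 2·0 + 1·0 + 3·0 + 1·0 = 0
  col T5: 3·0 + 2·-1 + 1·-1 + 2·0 + 1·0 + 3·0 + 1·3 = 0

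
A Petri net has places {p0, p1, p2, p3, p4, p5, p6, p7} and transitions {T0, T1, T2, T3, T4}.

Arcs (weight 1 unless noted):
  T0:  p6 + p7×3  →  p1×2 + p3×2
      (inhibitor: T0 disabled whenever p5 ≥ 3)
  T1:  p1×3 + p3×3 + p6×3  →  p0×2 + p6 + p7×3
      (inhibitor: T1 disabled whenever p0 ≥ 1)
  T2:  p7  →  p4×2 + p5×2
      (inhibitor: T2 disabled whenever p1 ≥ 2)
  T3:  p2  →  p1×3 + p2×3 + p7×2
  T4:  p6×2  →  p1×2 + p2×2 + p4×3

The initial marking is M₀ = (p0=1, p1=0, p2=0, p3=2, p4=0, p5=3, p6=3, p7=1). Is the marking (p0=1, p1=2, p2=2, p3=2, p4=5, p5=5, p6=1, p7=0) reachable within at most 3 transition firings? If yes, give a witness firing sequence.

YES — reachable via ⟨T2, T4⟩ (2 firings)

step 1: fire T2:  (p0=1, p1=0, p2=0, p3=2, p4=0, p5=3, p6=3, p7=1) → (p0=1, p1=0, p2=0, p3=2, p4=2, p5=5, p6=3, p7=0)
step 2: fire T4:  (p0=1, p1=0, p2=0, p3=2, p4=2, p5=5, p6=3, p7=0) → (p0=1, p1=2, p2=2, p3=2, p4=5, p5=5, p6=1, p7=0)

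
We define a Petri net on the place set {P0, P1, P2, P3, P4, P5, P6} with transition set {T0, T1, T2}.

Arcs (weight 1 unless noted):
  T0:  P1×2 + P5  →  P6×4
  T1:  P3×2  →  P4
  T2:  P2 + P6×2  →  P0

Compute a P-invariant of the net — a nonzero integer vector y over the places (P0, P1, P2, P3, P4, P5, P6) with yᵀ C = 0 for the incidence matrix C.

Incidence matrix C (rows=places, cols=transitions):
       T0   T1   T2
   P0   0    0    1
   P1  -2    0    0
   P2   0    0   -1
   P3   0   -2    0
   P4   0    1    0
   P5  -1    0    0
   P6   4    0   -2

Candidate y = [1, 0, 1, 0, 0, 0, 0]; check y·C column-wise:
  col T0: 1·0 + 0·-2 + 1·0 + 0·-1 + 0·4 = 0
  col T1: 1·0 + 1·0 + 0·-2 + 0·1 = 0
  col T2: 1·1 + 1·-1 + 0·-2 = 0

y = (P0:1, P1:0, P2:1, P3:0, P4:0, P5:0, P6:0)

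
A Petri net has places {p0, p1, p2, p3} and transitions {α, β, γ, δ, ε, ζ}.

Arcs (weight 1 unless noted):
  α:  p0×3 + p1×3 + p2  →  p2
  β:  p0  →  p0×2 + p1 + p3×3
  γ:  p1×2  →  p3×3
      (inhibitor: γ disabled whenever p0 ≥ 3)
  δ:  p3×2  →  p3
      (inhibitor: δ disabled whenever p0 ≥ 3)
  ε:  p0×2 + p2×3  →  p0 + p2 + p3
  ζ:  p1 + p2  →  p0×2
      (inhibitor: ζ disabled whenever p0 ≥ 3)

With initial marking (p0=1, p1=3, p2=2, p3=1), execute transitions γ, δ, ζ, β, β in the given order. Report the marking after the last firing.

(p0=5, p1=2, p2=1, p3=9)

step 1: fire γ:  (p0=1, p1=3, p2=2, p3=1) → (p0=1, p1=1, p2=2, p3=4)
step 2: fire δ:  (p0=1, p1=1, p2=2, p3=4) → (p0=1, p1=1, p2=2, p3=3)
step 3: fire ζ:  (p0=1, p1=1, p2=2, p3=3) → (p0=3, p1=0, p2=1, p3=3)
step 4: fire β:  (p0=3, p1=0, p2=1, p3=3) → (p0=4, p1=1, p2=1, p3=6)
step 5: fire β:  (p0=4, p1=1, p2=1, p3=6) → (p0=5, p1=2, p2=1, p3=9)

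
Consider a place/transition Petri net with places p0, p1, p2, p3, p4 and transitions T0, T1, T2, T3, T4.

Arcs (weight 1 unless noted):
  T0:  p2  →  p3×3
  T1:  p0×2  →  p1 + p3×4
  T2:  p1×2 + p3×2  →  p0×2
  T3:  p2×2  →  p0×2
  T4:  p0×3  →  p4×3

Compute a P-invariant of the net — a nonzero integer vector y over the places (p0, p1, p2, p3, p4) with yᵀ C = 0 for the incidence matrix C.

Incidence matrix C (rows=places, cols=transitions):
       T0   T1   T2   T3   T4
   p0   0   -2    2    2   -3
   p1   0    1   -2    0    0
   p2  -1    0    0   -2    0
   p3   3    4   -2    0    0
   p4   0    0    0    0    3

Candidate y = [3, 2, 3, 1, 3]; check y·C column-wise:
  col T0: 3·0 + 2·0 + 3·-1 + 1·3 + 3·0 = 0
  col T1: 3·-2 + 2·1 + 3·0 + 1·4 + 3·0 = 0
  col T2: 3·2 + 2·-2 + 3·0 + 1·-2 + 3·0 = 0
  col T3: 3·2 + 2·0 + 3·-2 + 1·0 + 3·0 = 0
  col T4: 3·-3 + 2·0 + 3·0 + 1·0 + 3·3 = 0

y = (p0:3, p1:2, p2:3, p3:1, p4:3)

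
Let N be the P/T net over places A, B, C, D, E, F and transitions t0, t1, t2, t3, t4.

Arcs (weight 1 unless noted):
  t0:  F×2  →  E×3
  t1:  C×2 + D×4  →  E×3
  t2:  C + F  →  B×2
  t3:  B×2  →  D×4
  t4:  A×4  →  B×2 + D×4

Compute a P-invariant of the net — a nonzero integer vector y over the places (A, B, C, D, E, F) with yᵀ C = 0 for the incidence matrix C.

y = (A:2, B:2, C:1, D:1, E:2, F:3)

Incidence matrix C (rows=places, cols=transitions):
       t0   t1   t2   t3   t4
    A   0    0    0    0   -4
    B   0    0    2   -2    2
    C   0   -2   -1    0    0
    D   0   -4    0    4    4
    E   3    3    0    0    0
    F  -2    0   -1    0    0

Candidate y = [2, 2, 1, 1, 2, 3]; check y·C column-wise:
  col t0: 2·0 + 2·0 + 1·0 + 1·0 + 2·3 + 3·-2 = 0
  col t1: 2·0 + 2·0 + 1·-2 + 1·-4 + 2·3 + 3·0 = 0
  col t2: 2·0 + 2·2 + 1·-1 + 1·0 + 2·0 + 3·-1 = 0
  col t3: 2·0 + 2·-2 + 1·0 + 1·4 + 2·0 + 3·0 = 0
  col t4: 2·-4 + 2·2 + 1·0 + 1·4 + 2·0 + 3·0 = 0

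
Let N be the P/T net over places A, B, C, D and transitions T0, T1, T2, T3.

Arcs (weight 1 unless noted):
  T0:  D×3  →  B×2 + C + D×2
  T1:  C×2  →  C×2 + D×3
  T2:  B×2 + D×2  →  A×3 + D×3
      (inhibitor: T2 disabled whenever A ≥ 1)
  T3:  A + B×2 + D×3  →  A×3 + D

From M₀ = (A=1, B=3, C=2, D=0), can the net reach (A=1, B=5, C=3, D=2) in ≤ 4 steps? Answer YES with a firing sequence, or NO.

step 1: fire T1:  (A=1, B=3, C=2, D=0) → (A=1, B=3, C=2, D=3)
step 2: fire T0:  (A=1, B=3, C=2, D=3) → (A=1, B=5, C=3, D=2)

YES — reachable via ⟨T1, T0⟩ (2 firings)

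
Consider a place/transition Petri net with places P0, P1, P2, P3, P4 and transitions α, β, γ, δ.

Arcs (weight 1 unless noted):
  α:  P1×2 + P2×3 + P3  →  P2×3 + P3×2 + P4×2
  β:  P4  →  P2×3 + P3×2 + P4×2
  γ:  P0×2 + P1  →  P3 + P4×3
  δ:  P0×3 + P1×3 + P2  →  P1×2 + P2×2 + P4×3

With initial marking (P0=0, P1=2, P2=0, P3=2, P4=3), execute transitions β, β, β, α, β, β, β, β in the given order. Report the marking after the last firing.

(P0=0, P1=0, P2=21, P3=17, P4=12)

step 1: fire β:  (P0=0, P1=2, P2=0, P3=2, P4=3) → (P0=0, P1=2, P2=3, P3=4, P4=4)
step 2: fire β:  (P0=0, P1=2, P2=3, P3=4, P4=4) → (P0=0, P1=2, P2=6, P3=6, P4=5)
step 3: fire β:  (P0=0, P1=2, P2=6, P3=6, P4=5) → (P0=0, P1=2, P2=9, P3=8, P4=6)
step 4: fire α:  (P0=0, P1=2, P2=9, P3=8, P4=6) → (P0=0, P1=0, P2=9, P3=9, P4=8)
step 5: fire β:  (P0=0, P1=0, P2=9, P3=9, P4=8) → (P0=0, P1=0, P2=12, P3=11, P4=9)
step 6: fire β:  (P0=0, P1=0, P2=12, P3=11, P4=9) → (P0=0, P1=0, P2=15, P3=13, P4=10)
step 7: fire β:  (P0=0, P1=0, P2=15, P3=13, P4=10) → (P0=0, P1=0, P2=18, P3=15, P4=11)
step 8: fire β:  (P0=0, P1=0, P2=18, P3=15, P4=11) → (P0=0, P1=0, P2=21, P3=17, P4=12)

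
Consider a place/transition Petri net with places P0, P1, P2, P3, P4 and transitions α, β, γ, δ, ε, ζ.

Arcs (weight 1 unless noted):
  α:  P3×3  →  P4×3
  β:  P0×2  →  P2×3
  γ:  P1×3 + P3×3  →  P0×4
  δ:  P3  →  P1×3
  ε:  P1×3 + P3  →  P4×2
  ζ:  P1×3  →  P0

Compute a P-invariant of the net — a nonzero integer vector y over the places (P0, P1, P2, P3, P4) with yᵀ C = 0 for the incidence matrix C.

y = (P0:3, P1:1, P2:2, P3:3, P4:3)

Incidence matrix C (rows=places, cols=transitions):
        α    β    γ    δ    ε    ζ
   P0   0   -2    4    0    0    1
   P1   0    0   -3    3   -3   -3
   P2   0    3    0    0    0    0
   P3  -3    0   -3   -1   -1    0
   P4   3    0    0    0    2    0

Candidate y = [3, 1, 2, 3, 3]; check y·C column-wise:
  col α: 3·0 + 1·0 + 2·0 + 3·-3 + 3·3 = 0
  col β: 3·-2 + 1·0 + 2·3 + 3·0 + 3·0 = 0
  col γ: 3·4 + 1·-3 + 2·0 + 3·-3 + 3·0 = 0
  col δ: 3·0 + 1·3 + 2·0 + 3·-1 + 3·0 = 0
  col ε: 3·0 + 1·-3 + 2·0 + 3·-1 + 3·2 = 0
  col ζ: 3·1 + 1·-3 + 2·0 + 3·0 + 3·0 = 0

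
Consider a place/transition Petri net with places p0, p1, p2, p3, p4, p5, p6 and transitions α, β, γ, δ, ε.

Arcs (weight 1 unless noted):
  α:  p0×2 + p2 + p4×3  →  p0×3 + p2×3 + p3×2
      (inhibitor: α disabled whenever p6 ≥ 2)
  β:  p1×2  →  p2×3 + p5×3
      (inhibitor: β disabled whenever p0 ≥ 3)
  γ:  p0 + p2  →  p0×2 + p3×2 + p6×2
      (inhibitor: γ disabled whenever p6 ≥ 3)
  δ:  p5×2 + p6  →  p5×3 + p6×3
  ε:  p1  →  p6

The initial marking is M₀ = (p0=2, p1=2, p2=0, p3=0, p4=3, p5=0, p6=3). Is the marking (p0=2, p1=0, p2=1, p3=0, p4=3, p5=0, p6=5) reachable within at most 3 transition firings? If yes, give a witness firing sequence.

depth 0: 1 marking
depth 1: 3 markings reached so far
depth 2: 5 markings reached so far
depth 3: 6 markings reached so far
target is not among the 6 markings reachable within 3 steps

NO — not reachable within 3 firings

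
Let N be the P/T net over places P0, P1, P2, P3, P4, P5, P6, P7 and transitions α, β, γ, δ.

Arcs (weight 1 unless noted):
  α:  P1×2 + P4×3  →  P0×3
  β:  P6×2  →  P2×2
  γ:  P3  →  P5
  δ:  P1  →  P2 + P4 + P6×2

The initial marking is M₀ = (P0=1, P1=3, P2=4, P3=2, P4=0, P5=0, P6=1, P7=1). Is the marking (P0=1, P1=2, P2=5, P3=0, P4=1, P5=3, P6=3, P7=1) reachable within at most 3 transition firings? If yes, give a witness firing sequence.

NO — not reachable within 3 firings

depth 0: 1 marking
depth 1: 3 markings reached so far
depth 2: 7 markings reached so far
depth 3: 12 markings reached so far
target is not among the 12 markings reachable within 3 steps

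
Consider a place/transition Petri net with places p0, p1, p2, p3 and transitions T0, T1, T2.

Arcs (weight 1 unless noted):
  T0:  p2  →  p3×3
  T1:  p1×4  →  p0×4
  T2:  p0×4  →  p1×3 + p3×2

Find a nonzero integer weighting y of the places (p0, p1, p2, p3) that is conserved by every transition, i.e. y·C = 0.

Incidence matrix C (rows=places, cols=transitions):
       T0   T1   T2
   p0   0    4   -4
   p1   0   -4    3
   p2  -1    0    0
   p3   3    0    2

Candidate y = [2, 2, 3, 1]; check y·C column-wise:
  col T0: 2·0 + 2·0 + 3·-1 + 1·3 = 0
  col T1: 2·4 + 2·-4 + 3·0 + 1·0 = 0
  col T2: 2·-4 + 2·3 + 3·0 + 1·2 = 0

y = (p0:2, p1:2, p2:3, p3:1)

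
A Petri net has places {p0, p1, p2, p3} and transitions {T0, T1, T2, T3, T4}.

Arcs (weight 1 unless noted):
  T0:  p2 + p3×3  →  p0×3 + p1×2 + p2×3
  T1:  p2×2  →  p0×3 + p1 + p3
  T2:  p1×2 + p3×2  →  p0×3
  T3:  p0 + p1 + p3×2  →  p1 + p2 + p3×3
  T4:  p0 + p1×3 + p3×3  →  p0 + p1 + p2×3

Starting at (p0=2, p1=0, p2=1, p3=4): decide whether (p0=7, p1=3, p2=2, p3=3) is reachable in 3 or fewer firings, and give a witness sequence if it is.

YES — reachable via ⟨T0, T1, T3⟩ (3 firings)

step 1: fire T0:  (p0=2, p1=0, p2=1, p3=4) → (p0=5, p1=2, p2=3, p3=1)
step 2: fire T1:  (p0=5, p1=2, p2=3, p3=1) → (p0=8, p1=3, p2=1, p3=2)
step 3: fire T3:  (p0=8, p1=3, p2=1, p3=2) → (p0=7, p1=3, p2=2, p3=3)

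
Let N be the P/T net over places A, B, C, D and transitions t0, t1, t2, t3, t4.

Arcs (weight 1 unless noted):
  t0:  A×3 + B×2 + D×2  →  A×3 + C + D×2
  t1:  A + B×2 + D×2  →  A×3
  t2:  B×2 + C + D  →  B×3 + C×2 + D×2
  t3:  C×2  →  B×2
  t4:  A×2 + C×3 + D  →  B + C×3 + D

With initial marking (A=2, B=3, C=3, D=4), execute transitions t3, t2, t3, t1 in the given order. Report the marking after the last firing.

step 1: fire t3:  (A=2, B=3, C=3, D=4) → (A=2, B=5, C=1, D=4)
step 2: fire t2:  (A=2, B=5, C=1, D=4) → (A=2, B=6, C=2, D=5)
step 3: fire t3:  (A=2, B=6, C=2, D=5) → (A=2, B=8, C=0, D=5)
step 4: fire t1:  (A=2, B=8, C=0, D=5) → (A=4, B=6, C=0, D=3)

(A=4, B=6, C=0, D=3)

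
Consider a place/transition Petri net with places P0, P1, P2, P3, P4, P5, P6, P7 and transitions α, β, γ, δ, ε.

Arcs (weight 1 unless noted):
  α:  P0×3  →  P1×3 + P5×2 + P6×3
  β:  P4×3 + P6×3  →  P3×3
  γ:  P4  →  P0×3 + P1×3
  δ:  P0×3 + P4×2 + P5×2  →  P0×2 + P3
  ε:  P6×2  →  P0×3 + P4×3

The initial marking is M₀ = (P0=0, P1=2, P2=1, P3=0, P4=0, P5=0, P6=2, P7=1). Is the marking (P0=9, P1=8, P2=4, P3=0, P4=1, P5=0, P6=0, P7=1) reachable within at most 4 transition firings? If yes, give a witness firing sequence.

depth 0: 1 marking
depth 1: 2 markings reached so far
depth 2: 4 markings reached so far
depth 3: 8 markings reached so far
depth 4: 15 markings reached so far
target is not among the 15 markings reachable within 4 steps

NO — not reachable within 4 firings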